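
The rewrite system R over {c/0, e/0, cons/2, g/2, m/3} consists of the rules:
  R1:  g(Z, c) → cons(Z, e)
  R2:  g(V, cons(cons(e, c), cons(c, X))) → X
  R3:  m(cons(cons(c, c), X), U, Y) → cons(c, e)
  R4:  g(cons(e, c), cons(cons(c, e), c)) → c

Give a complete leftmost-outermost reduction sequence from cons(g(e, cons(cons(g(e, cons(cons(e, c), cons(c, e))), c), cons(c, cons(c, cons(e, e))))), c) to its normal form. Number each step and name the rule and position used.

cons(cons(c, cons(e, e)), c)

1. cons(g(e, cons(cons(g(e, cons(cons(e, c), cons(c, e))), c), cons(c, cons(c, cons(e, e))))), c)  →  cons(g(e, cons(cons(e, c), cons(c, cons(c, cons(e, e))))), c)   [R2 at 1.2.1.1]
2. cons(g(e, cons(cons(e, c), cons(c, cons(c, cons(e, e))))), c)  →  cons(cons(c, cons(e, e)), c)   [R2 at 1]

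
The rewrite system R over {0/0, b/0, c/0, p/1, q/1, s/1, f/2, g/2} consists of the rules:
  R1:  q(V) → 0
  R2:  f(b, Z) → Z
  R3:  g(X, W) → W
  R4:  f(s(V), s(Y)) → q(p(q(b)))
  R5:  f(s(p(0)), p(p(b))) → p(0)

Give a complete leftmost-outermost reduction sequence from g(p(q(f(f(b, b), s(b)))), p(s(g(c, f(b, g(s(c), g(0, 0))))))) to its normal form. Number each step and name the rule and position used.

p(s(0))

1. g(p(q(f(f(b, b), s(b)))), p(s(g(c, f(b, g(s(c), g(0, 0)))))))  →  p(s(g(c, f(b, g(s(c), g(0, 0))))))   [R3 at ε]
2. p(s(g(c, f(b, g(s(c), g(0, 0))))))  →  p(s(f(b, g(s(c), g(0, 0)))))   [R3 at 1.1]
3. p(s(f(b, g(s(c), g(0, 0)))))  →  p(s(g(s(c), g(0, 0))))   [R2 at 1.1]
4. p(s(g(s(c), g(0, 0))))  →  p(s(g(0, 0)))   [R3 at 1.1]
5. p(s(g(0, 0)))  →  p(s(0))   [R3 at 1.1]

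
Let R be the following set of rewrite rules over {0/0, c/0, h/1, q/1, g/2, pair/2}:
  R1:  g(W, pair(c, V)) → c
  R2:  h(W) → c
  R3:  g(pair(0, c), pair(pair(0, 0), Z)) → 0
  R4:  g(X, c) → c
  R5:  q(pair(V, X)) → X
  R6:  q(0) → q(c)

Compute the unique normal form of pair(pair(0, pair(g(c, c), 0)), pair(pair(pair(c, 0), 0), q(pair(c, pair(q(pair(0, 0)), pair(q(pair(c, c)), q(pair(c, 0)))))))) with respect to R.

1. pair(pair(0, pair(g(c, c), 0)), pair(pair(pair(c, 0), 0), q(pair(c, pair(q(pair(0, 0)), pair(q(pair(c, c)), q(pair(c, 0))))))))  →  pair(pair(0, pair(c, 0)), pair(pair(pair(c, 0), 0), q(pair(c, pair(q(pair(0, 0)), pair(q(pair(c, c)), q(pair(c, 0))))))))   [R4 at 1.2.1]
2. pair(pair(0, pair(c, 0)), pair(pair(pair(c, 0), 0), q(pair(c, pair(q(pair(0, 0)), pair(q(pair(c, c)), q(pair(c, 0))))))))  →  pair(pair(0, pair(c, 0)), pair(pair(pair(c, 0), 0), pair(q(pair(0, 0)), pair(q(pair(c, c)), q(pair(c, 0))))))   [R5 at 2.2]
3. pair(pair(0, pair(c, 0)), pair(pair(pair(c, 0), 0), pair(q(pair(0, 0)), pair(q(pair(c, c)), q(pair(c, 0))))))  →  pair(pair(0, pair(c, 0)), pair(pair(pair(c, 0), 0), pair(0, pair(q(pair(c, c)), q(pair(c, 0))))))   [R5 at 2.2.1]
4. pair(pair(0, pair(c, 0)), pair(pair(pair(c, 0), 0), pair(0, pair(q(pair(c, c)), q(pair(c, 0))))))  →  pair(pair(0, pair(c, 0)), pair(pair(pair(c, 0), 0), pair(0, pair(c, q(pair(c, 0))))))   [R5 at 2.2.2.1]
5. pair(pair(0, pair(c, 0)), pair(pair(pair(c, 0), 0), pair(0, pair(c, q(pair(c, 0))))))  →  pair(pair(0, pair(c, 0)), pair(pair(pair(c, 0), 0), pair(0, pair(c, 0))))   [R5 at 2.2.2.2]

pair(pair(0, pair(c, 0)), pair(pair(pair(c, 0), 0), pair(0, pair(c, 0))))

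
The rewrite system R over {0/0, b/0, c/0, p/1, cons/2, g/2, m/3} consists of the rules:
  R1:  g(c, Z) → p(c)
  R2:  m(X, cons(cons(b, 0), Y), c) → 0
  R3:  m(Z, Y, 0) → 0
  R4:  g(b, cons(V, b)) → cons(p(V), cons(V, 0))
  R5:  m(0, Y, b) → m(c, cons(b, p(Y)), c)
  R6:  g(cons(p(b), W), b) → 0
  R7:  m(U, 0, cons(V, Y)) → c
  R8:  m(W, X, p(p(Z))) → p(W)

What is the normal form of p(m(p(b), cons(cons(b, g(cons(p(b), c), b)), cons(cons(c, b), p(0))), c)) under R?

1. p(m(p(b), cons(cons(b, g(cons(p(b), c), b)), cons(cons(c, b), p(0))), c))  →  p(m(p(b), cons(cons(b, 0), cons(cons(c, b), p(0))), c))   [R6 at 1.2.1.2]
2. p(m(p(b), cons(cons(b, 0), cons(cons(c, b), p(0))), c))  →  p(0)   [R2 at 1]

p(0)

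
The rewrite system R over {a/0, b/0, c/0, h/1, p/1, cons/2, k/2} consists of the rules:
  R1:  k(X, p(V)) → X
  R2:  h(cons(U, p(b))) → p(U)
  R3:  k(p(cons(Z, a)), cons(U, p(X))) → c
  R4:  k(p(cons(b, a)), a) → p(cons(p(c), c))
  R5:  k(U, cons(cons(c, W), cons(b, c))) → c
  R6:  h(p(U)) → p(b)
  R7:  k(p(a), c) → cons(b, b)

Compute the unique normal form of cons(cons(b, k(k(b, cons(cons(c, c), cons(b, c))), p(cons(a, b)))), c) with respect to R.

1. cons(cons(b, k(k(b, cons(cons(c, c), cons(b, c))), p(cons(a, b)))), c)  →  cons(cons(b, k(b, cons(cons(c, c), cons(b, c)))), c)   [R1 at 1.2]
2. cons(cons(b, k(b, cons(cons(c, c), cons(b, c)))), c)  →  cons(cons(b, c), c)   [R5 at 1.2]

cons(cons(b, c), c)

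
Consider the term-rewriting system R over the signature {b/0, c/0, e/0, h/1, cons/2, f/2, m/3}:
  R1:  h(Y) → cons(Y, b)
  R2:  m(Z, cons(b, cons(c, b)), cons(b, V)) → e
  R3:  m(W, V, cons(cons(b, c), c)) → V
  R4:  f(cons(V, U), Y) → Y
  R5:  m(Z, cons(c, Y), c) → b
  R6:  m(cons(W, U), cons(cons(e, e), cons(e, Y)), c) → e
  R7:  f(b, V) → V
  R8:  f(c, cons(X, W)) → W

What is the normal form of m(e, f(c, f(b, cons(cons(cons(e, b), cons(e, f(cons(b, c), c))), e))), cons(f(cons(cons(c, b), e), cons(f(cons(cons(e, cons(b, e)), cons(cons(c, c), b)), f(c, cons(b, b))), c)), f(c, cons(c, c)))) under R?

1. m(e, f(c, f(b, cons(cons(cons(e, b), cons(e, f(cons(b, c), c))), e))), cons(f(cons(cons(c, b), e), cons(f(cons(cons(e, cons(b, e)), cons(cons(c, c), b)), f(c, cons(b, b))), c)), f(c, cons(c, c))))  →  m(e, f(c, cons(cons(cons(e, b), cons(e, f(cons(b, c), c))), e)), cons(f(cons(cons(c, b), e), cons(f(cons(cons(e, cons(b, e)), cons(cons(c, c), b)), f(c, cons(b, b))), c)), f(c, cons(c, c))))   [R7 at 2.2]
2. m(e, f(c, cons(cons(cons(e, b), cons(e, f(cons(b, c), c))), e)), cons(f(cons(cons(c, b), e), cons(f(cons(cons(e, cons(b, e)), cons(cons(c, c), b)), f(c, cons(b, b))), c)), f(c, cons(c, c))))  →  m(e, e, cons(f(cons(cons(c, b), e), cons(f(cons(cons(e, cons(b, e)), cons(cons(c, c), b)), f(c, cons(b, b))), c)), f(c, cons(c, c))))   [R8 at 2]
3. m(e, e, cons(f(cons(cons(c, b), e), cons(f(cons(cons(e, cons(b, e)), cons(cons(c, c), b)), f(c, cons(b, b))), c)), f(c, cons(c, c))))  →  m(e, e, cons(cons(f(cons(cons(e, cons(b, e)), cons(cons(c, c), b)), f(c, cons(b, b))), c), f(c, cons(c, c))))   [R4 at 3.1]
4. m(e, e, cons(cons(f(cons(cons(e, cons(b, e)), cons(cons(c, c), b)), f(c, cons(b, b))), c), f(c, cons(c, c))))  →  m(e, e, cons(cons(f(c, cons(b, b)), c), f(c, cons(c, c))))   [R4 at 3.1.1]
5. m(e, e, cons(cons(f(c, cons(b, b)), c), f(c, cons(c, c))))  →  m(e, e, cons(cons(b, c), f(c, cons(c, c))))   [R8 at 3.1.1]
6. m(e, e, cons(cons(b, c), f(c, cons(c, c))))  →  m(e, e, cons(cons(b, c), c))   [R8 at 3.2]
7. m(e, e, cons(cons(b, c), c))  →  e   [R3 at ε]

e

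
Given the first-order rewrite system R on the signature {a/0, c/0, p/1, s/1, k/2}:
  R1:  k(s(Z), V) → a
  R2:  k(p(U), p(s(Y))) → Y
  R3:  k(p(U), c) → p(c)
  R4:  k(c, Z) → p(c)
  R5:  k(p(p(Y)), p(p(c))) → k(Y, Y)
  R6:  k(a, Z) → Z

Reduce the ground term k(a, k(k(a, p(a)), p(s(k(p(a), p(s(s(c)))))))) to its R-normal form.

s(c)

1. k(a, k(k(a, p(a)), p(s(k(p(a), p(s(s(c))))))))  →  k(k(a, p(a)), p(s(k(p(a), p(s(s(c)))))))   [R6 at ε]
2. k(k(a, p(a)), p(s(k(p(a), p(s(s(c)))))))  →  k(p(a), p(s(k(p(a), p(s(s(c)))))))   [R6 at 1]
3. k(p(a), p(s(k(p(a), p(s(s(c)))))))  →  k(p(a), p(s(s(c))))   [R2 at ε]
4. k(p(a), p(s(s(c))))  →  s(c)   [R2 at ε]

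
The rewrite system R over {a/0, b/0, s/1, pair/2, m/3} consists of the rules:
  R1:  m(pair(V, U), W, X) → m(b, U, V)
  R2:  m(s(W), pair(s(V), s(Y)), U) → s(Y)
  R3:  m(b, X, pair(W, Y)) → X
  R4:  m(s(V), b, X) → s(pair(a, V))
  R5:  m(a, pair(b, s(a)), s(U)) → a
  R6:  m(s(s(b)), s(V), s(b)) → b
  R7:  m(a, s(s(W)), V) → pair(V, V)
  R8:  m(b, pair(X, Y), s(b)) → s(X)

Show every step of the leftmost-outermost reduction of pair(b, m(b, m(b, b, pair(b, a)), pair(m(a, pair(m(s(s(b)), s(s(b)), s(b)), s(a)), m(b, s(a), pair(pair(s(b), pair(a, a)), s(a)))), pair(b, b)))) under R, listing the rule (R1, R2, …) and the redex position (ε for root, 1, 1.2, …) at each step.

pair(b, b)

1. pair(b, m(b, m(b, b, pair(b, a)), pair(m(a, pair(m(s(s(b)), s(s(b)), s(b)), s(a)), m(b, s(a), pair(pair(s(b), pair(a, a)), s(a)))), pair(b, b))))  →  pair(b, m(b, b, pair(b, a)))   [R3 at 2]
2. pair(b, m(b, b, pair(b, a)))  →  pair(b, b)   [R3 at 2]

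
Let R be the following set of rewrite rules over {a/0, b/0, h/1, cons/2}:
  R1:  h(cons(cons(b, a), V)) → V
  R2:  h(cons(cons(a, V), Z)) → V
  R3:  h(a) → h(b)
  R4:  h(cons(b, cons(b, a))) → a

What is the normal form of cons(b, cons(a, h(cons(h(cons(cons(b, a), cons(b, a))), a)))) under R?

1. cons(b, cons(a, h(cons(h(cons(cons(b, a), cons(b, a))), a))))  →  cons(b, cons(a, h(cons(cons(b, a), a))))   [R1 at 2.2.1.1]
2. cons(b, cons(a, h(cons(cons(b, a), a))))  →  cons(b, cons(a, a))   [R1 at 2.2]

cons(b, cons(a, a))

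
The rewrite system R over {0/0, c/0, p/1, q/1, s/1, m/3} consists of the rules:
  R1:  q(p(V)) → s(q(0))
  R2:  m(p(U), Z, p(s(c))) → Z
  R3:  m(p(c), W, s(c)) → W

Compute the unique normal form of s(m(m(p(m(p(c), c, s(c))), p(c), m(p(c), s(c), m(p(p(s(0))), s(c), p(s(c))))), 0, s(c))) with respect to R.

s(0)

1. s(m(m(p(m(p(c), c, s(c))), p(c), m(p(c), s(c), m(p(p(s(0))), s(c), p(s(c))))), 0, s(c)))  →  s(m(m(p(c), p(c), m(p(c), s(c), m(p(p(s(0))), s(c), p(s(c))))), 0, s(c)))   [R3 at 1.1.1.1]
2. s(m(m(p(c), p(c), m(p(c), s(c), m(p(p(s(0))), s(c), p(s(c))))), 0, s(c)))  →  s(m(m(p(c), p(c), m(p(c), s(c), s(c))), 0, s(c)))   [R2 at 1.1.3.3]
3. s(m(m(p(c), p(c), m(p(c), s(c), s(c))), 0, s(c)))  →  s(m(m(p(c), p(c), s(c)), 0, s(c)))   [R3 at 1.1.3]
4. s(m(m(p(c), p(c), s(c)), 0, s(c)))  →  s(m(p(c), 0, s(c)))   [R3 at 1.1]
5. s(m(p(c), 0, s(c)))  →  s(0)   [R3 at 1]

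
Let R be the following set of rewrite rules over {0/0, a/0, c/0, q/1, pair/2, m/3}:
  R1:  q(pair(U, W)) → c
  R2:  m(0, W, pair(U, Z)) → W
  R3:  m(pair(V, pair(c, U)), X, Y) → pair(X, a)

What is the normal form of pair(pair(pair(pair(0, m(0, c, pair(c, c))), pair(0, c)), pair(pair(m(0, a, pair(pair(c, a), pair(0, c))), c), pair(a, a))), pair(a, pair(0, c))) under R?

pair(pair(pair(pair(0, c), pair(0, c)), pair(pair(a, c), pair(a, a))), pair(a, pair(0, c)))

1. pair(pair(pair(pair(0, m(0, c, pair(c, c))), pair(0, c)), pair(pair(m(0, a, pair(pair(c, a), pair(0, c))), c), pair(a, a))), pair(a, pair(0, c)))  →  pair(pair(pair(pair(0, c), pair(0, c)), pair(pair(m(0, a, pair(pair(c, a), pair(0, c))), c), pair(a, a))), pair(a, pair(0, c)))   [R2 at 1.1.1.2]
2. pair(pair(pair(pair(0, c), pair(0, c)), pair(pair(m(0, a, pair(pair(c, a), pair(0, c))), c), pair(a, a))), pair(a, pair(0, c)))  →  pair(pair(pair(pair(0, c), pair(0, c)), pair(pair(a, c), pair(a, a))), pair(a, pair(0, c)))   [R2 at 1.2.1.1]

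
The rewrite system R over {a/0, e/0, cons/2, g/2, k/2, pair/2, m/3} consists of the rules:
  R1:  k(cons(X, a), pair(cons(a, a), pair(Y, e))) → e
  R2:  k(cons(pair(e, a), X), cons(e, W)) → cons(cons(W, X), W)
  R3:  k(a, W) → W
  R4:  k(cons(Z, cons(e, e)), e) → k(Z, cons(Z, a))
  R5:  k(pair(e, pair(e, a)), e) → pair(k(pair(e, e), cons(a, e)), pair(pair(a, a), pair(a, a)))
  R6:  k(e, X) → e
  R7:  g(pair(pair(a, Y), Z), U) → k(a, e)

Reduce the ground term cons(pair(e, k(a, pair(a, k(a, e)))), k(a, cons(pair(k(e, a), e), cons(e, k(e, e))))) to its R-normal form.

1. cons(pair(e, k(a, pair(a, k(a, e)))), k(a, cons(pair(k(e, a), e), cons(e, k(e, e)))))  →  cons(pair(e, pair(a, k(a, e))), k(a, cons(pair(k(e, a), e), cons(e, k(e, e)))))   [R3 at 1.2]
2. cons(pair(e, pair(a, k(a, e))), k(a, cons(pair(k(e, a), e), cons(e, k(e, e)))))  →  cons(pair(e, pair(a, e)), k(a, cons(pair(k(e, a), e), cons(e, k(e, e)))))   [R3 at 1.2.2]
3. cons(pair(e, pair(a, e)), k(a, cons(pair(k(e, a), e), cons(e, k(e, e)))))  →  cons(pair(e, pair(a, e)), cons(pair(k(e, a), e), cons(e, k(e, e))))   [R3 at 2]
4. cons(pair(e, pair(a, e)), cons(pair(k(e, a), e), cons(e, k(e, e))))  →  cons(pair(e, pair(a, e)), cons(pair(e, e), cons(e, k(e, e))))   [R6 at 2.1.1]
5. cons(pair(e, pair(a, e)), cons(pair(e, e), cons(e, k(e, e))))  →  cons(pair(e, pair(a, e)), cons(pair(e, e), cons(e, e)))   [R6 at 2.2.2]

cons(pair(e, pair(a, e)), cons(pair(e, e), cons(e, e)))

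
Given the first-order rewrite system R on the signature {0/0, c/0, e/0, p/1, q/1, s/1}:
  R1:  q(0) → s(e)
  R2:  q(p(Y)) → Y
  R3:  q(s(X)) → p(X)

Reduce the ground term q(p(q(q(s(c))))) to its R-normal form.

1. q(p(q(q(s(c)))))  →  q(q(s(c)))   [R2 at ε]
2. q(q(s(c)))  →  q(p(c))   [R3 at 1]
3. q(p(c))  →  c   [R2 at ε]

c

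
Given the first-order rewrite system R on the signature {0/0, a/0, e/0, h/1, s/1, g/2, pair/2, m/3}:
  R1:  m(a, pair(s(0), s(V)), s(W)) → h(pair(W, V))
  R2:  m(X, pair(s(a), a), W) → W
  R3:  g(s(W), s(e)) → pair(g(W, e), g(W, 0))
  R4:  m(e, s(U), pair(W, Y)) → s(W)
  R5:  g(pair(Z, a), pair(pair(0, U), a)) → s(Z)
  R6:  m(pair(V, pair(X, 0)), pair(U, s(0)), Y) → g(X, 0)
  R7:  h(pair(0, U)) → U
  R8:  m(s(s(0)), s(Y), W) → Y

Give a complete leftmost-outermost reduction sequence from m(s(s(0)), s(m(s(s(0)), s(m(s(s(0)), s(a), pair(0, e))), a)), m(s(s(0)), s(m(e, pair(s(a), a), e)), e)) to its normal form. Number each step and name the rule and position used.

1. m(s(s(0)), s(m(s(s(0)), s(m(s(s(0)), s(a), pair(0, e))), a)), m(s(s(0)), s(m(e, pair(s(a), a), e)), e))  →  m(s(s(0)), s(m(s(s(0)), s(a), pair(0, e))), a)   [R8 at ε]
2. m(s(s(0)), s(m(s(s(0)), s(a), pair(0, e))), a)  →  m(s(s(0)), s(a), pair(0, e))   [R8 at ε]
3. m(s(s(0)), s(a), pair(0, e))  →  a   [R8 at ε]

a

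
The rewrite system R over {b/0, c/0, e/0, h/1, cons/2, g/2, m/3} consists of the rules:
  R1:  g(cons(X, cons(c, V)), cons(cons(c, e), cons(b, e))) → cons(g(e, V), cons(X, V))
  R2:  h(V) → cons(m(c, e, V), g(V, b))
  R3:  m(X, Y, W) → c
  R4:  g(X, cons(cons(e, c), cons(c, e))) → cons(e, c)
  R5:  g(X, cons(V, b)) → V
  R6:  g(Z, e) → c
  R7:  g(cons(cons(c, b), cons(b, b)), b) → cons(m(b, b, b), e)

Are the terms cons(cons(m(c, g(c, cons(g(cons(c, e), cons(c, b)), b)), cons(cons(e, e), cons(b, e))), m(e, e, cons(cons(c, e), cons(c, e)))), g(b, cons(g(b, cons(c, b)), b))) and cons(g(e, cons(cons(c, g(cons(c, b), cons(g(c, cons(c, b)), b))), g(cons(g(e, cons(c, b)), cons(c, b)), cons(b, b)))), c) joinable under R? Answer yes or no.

yes — NF(t₁) = cons(cons(c, c), c), NF(t₂) = cons(cons(c, c), c)

Reduce t₁ = cons(cons(m(c, g(c, cons(g(cons(c, e), cons(c, b)), b)), cons(cons(e, e), cons(b, e))), m(e, e, cons(cons(c, e), cons(c, e)))), g(b, cons(g(b, cons(c, b)), b))):
1. cons(cons(m(c, g(c, cons(g(cons(c, e), cons(c, b)), b)), cons(cons(e, e), cons(b, e))), m(e, e, cons(cons(c, e), cons(c, e)))), g(b, cons(g(b, cons(c, b)), b)))  →  cons(cons(c, m(e, e, cons(cons(c, e), cons(c, e)))), g(b, cons(g(b, cons(c, b)), b)))   [R3 at 1.1]
2. cons(cons(c, m(e, e, cons(cons(c, e), cons(c, e)))), g(b, cons(g(b, cons(c, b)), b)))  →  cons(cons(c, c), g(b, cons(g(b, cons(c, b)), b)))   [R3 at 1.2]
3. cons(cons(c, c), g(b, cons(g(b, cons(c, b)), b)))  →  cons(cons(c, c), g(b, cons(c, b)))   [R5 at 2]
4. cons(cons(c, c), g(b, cons(c, b)))  →  cons(cons(c, c), c)   [R5 at 2]

Reduce t₂ = cons(g(e, cons(cons(c, g(cons(c, b), cons(g(c, cons(c, b)), b))), g(cons(g(e, cons(c, b)), cons(c, b)), cons(b, b)))), c):
1. cons(g(e, cons(cons(c, g(cons(c, b), cons(g(c, cons(c, b)), b))), g(cons(g(e, cons(c, b)), cons(c, b)), cons(b, b)))), c)  →  cons(g(e, cons(cons(c, g(c, cons(c, b))), g(cons(g(e, cons(c, b)), cons(c, b)), cons(b, b)))), c)   [R5 at 1.2.1.2]
2. cons(g(e, cons(cons(c, g(c, cons(c, b))), g(cons(g(e, cons(c, b)), cons(c, b)), cons(b, b)))), c)  →  cons(g(e, cons(cons(c, c), g(cons(g(e, cons(c, b)), cons(c, b)), cons(b, b)))), c)   [R5 at 1.2.1.2]
3. cons(g(e, cons(cons(c, c), g(cons(g(e, cons(c, b)), cons(c, b)), cons(b, b)))), c)  →  cons(g(e, cons(cons(c, c), b)), c)   [R5 at 1.2.2]
4. cons(g(e, cons(cons(c, c), b)), c)  →  cons(cons(c, c), c)   [R5 at 1]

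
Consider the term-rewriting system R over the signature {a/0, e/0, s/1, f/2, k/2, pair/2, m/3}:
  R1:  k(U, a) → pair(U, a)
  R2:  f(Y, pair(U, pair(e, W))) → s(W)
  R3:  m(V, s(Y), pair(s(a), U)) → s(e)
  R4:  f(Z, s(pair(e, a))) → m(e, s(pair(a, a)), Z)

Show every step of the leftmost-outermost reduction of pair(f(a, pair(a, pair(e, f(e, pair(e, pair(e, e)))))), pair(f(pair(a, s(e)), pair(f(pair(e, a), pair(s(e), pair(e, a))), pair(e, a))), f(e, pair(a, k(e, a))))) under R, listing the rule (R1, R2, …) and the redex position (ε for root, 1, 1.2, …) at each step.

pair(s(s(e)), pair(s(a), s(a)))

1. pair(f(a, pair(a, pair(e, f(e, pair(e, pair(e, e)))))), pair(f(pair(a, s(e)), pair(f(pair(e, a), pair(s(e), pair(e, a))), pair(e, a))), f(e, pair(a, k(e, a)))))  →  pair(s(f(e, pair(e, pair(e, e)))), pair(f(pair(a, s(e)), pair(f(pair(e, a), pair(s(e), pair(e, a))), pair(e, a))), f(e, pair(a, k(e, a)))))   [R2 at 1]
2. pair(s(f(e, pair(e, pair(e, e)))), pair(f(pair(a, s(e)), pair(f(pair(e, a), pair(s(e), pair(e, a))), pair(e, a))), f(e, pair(a, k(e, a)))))  →  pair(s(s(e)), pair(f(pair(a, s(e)), pair(f(pair(e, a), pair(s(e), pair(e, a))), pair(e, a))), f(e, pair(a, k(e, a)))))   [R2 at 1.1]
3. pair(s(s(e)), pair(f(pair(a, s(e)), pair(f(pair(e, a), pair(s(e), pair(e, a))), pair(e, a))), f(e, pair(a, k(e, a)))))  →  pair(s(s(e)), pair(s(a), f(e, pair(a, k(e, a)))))   [R2 at 2.1]
4. pair(s(s(e)), pair(s(a), f(e, pair(a, k(e, a)))))  →  pair(s(s(e)), pair(s(a), f(e, pair(a, pair(e, a)))))   [R1 at 2.2.2.2]
5. pair(s(s(e)), pair(s(a), f(e, pair(a, pair(e, a)))))  →  pair(s(s(e)), pair(s(a), s(a)))   [R2 at 2.2]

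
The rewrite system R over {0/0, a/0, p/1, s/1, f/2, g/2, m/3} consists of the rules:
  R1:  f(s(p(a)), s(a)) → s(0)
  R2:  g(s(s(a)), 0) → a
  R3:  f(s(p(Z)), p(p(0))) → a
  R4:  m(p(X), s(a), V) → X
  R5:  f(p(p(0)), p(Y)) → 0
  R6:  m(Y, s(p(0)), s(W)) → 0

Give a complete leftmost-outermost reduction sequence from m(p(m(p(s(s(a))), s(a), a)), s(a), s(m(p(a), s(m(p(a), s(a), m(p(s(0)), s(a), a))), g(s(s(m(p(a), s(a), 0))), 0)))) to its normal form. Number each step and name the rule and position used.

1. m(p(m(p(s(s(a))), s(a), a)), s(a), s(m(p(a), s(m(p(a), s(a), m(p(s(0)), s(a), a))), g(s(s(m(p(a), s(a), 0))), 0))))  →  m(p(s(s(a))), s(a), a)   [R4 at ε]
2. m(p(s(s(a))), s(a), a)  →  s(s(a))   [R4 at ε]

s(s(a))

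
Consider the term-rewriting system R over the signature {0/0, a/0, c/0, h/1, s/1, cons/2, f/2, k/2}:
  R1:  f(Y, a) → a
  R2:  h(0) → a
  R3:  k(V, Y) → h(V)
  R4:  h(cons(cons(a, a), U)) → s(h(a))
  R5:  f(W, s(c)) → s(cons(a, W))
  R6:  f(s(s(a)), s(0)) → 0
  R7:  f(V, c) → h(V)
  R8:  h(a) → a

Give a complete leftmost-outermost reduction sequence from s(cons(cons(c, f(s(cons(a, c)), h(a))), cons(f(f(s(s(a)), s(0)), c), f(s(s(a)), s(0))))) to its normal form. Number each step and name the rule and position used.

1. s(cons(cons(c, f(s(cons(a, c)), h(a))), cons(f(f(s(s(a)), s(0)), c), f(s(s(a)), s(0)))))  →  s(cons(cons(c, f(s(cons(a, c)), a)), cons(f(f(s(s(a)), s(0)), c), f(s(s(a)), s(0)))))   [R8 at 1.1.2.2]
2. s(cons(cons(c, f(s(cons(a, c)), a)), cons(f(f(s(s(a)), s(0)), c), f(s(s(a)), s(0)))))  →  s(cons(cons(c, a), cons(f(f(s(s(a)), s(0)), c), f(s(s(a)), s(0)))))   [R1 at 1.1.2]
3. s(cons(cons(c, a), cons(f(f(s(s(a)), s(0)), c), f(s(s(a)), s(0)))))  →  s(cons(cons(c, a), cons(h(f(s(s(a)), s(0))), f(s(s(a)), s(0)))))   [R7 at 1.2.1]
4. s(cons(cons(c, a), cons(h(f(s(s(a)), s(0))), f(s(s(a)), s(0)))))  →  s(cons(cons(c, a), cons(h(0), f(s(s(a)), s(0)))))   [R6 at 1.2.1.1]
5. s(cons(cons(c, a), cons(h(0), f(s(s(a)), s(0)))))  →  s(cons(cons(c, a), cons(a, f(s(s(a)), s(0)))))   [R2 at 1.2.1]
6. s(cons(cons(c, a), cons(a, f(s(s(a)), s(0)))))  →  s(cons(cons(c, a), cons(a, 0)))   [R6 at 1.2.2]

s(cons(cons(c, a), cons(a, 0)))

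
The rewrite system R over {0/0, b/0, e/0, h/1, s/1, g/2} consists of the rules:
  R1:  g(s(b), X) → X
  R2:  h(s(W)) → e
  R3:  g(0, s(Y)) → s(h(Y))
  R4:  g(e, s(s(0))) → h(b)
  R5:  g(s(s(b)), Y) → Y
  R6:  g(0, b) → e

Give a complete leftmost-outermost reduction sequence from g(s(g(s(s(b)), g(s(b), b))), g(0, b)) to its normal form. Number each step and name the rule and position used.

1. g(s(g(s(s(b)), g(s(b), b))), g(0, b))  →  g(s(g(s(b), b)), g(0, b))   [R5 at 1.1]
2. g(s(g(s(b), b)), g(0, b))  →  g(s(b), g(0, b))   [R1 at 1.1]
3. g(s(b), g(0, b))  →  g(0, b)   [R1 at ε]
4. g(0, b)  →  e   [R6 at ε]

e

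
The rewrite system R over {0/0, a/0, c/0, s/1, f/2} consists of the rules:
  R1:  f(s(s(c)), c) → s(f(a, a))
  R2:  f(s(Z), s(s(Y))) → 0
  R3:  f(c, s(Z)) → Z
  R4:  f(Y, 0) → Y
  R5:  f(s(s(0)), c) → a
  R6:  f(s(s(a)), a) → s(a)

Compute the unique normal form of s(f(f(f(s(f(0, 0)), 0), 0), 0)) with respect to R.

s(s(0))

1. s(f(f(f(s(f(0, 0)), 0), 0), 0))  →  s(f(f(s(f(0, 0)), 0), 0))   [R4 at 1]
2. s(f(f(s(f(0, 0)), 0), 0))  →  s(f(s(f(0, 0)), 0))   [R4 at 1]
3. s(f(s(f(0, 0)), 0))  →  s(s(f(0, 0)))   [R4 at 1]
4. s(s(f(0, 0)))  →  s(s(0))   [R4 at 1.1]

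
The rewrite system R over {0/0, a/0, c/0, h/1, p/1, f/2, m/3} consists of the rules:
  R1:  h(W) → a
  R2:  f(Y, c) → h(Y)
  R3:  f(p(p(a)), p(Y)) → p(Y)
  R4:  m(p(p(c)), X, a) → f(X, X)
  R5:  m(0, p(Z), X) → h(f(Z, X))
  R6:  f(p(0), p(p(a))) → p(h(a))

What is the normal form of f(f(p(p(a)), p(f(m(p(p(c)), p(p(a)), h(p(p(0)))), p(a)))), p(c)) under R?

1. f(f(p(p(a)), p(f(m(p(p(c)), p(p(a)), h(p(p(0)))), p(a)))), p(c))  →  f(p(f(m(p(p(c)), p(p(a)), h(p(p(0)))), p(a))), p(c))   [R3 at 1]
2. f(p(f(m(p(p(c)), p(p(a)), h(p(p(0)))), p(a))), p(c))  →  f(p(f(m(p(p(c)), p(p(a)), a), p(a))), p(c))   [R1 at 1.1.1.3]
3. f(p(f(m(p(p(c)), p(p(a)), a), p(a))), p(c))  →  f(p(f(f(p(p(a)), p(p(a))), p(a))), p(c))   [R4 at 1.1.1]
4. f(p(f(f(p(p(a)), p(p(a))), p(a))), p(c))  →  f(p(f(p(p(a)), p(a))), p(c))   [R3 at 1.1.1]
5. f(p(f(p(p(a)), p(a))), p(c))  →  f(p(p(a)), p(c))   [R3 at 1.1]
6. f(p(p(a)), p(c))  →  p(c)   [R3 at ε]

p(c)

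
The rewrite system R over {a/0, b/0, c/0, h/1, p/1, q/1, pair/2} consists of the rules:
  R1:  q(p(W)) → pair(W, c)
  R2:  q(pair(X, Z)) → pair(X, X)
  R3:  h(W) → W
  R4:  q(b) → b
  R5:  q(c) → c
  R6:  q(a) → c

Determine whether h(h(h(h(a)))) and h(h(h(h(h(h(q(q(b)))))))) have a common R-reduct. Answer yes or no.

no — NF(t₁) = a, NF(t₂) = b

Reduce t₁ = h(h(h(h(a)))):
1. h(h(h(h(a))))  →  h(h(h(a)))   [R3 at ε]
2. h(h(h(a)))  →  h(h(a))   [R3 at ε]
3. h(h(a))  →  h(a)   [R3 at ε]
4. h(a)  →  a   [R3 at ε]

Reduce t₂ = h(h(h(h(h(h(q(q(b)))))))):
1. h(h(h(h(h(h(q(q(b))))))))  →  h(h(h(h(h(q(q(b)))))))   [R3 at ε]
2. h(h(h(h(h(q(q(b)))))))  →  h(h(h(h(q(q(b))))))   [R3 at ε]
3. h(h(h(h(q(q(b))))))  →  h(h(h(q(q(b)))))   [R3 at ε]
4. h(h(h(q(q(b)))))  →  h(h(q(q(b))))   [R3 at ε]
5. h(h(q(q(b))))  →  h(q(q(b)))   [R3 at ε]
6. h(q(q(b)))  →  q(q(b))   [R3 at ε]
7. q(q(b))  →  q(b)   [R4 at 1]
8. q(b)  →  b   [R4 at ε]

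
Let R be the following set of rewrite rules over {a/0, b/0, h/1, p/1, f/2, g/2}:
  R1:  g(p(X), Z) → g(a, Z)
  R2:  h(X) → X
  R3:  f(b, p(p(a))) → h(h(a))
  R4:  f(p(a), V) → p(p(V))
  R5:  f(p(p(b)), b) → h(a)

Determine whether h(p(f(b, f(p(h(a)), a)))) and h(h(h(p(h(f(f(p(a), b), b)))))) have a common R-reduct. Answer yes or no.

Reduce t₁ = h(p(f(b, f(p(h(a)), a)))):
1. h(p(f(b, f(p(h(a)), a))))  →  p(f(b, f(p(h(a)), a)))   [R2 at ε]
2. p(f(b, f(p(h(a)), a)))  →  p(f(b, f(p(a), a)))   [R2 at 1.2.1.1]
3. p(f(b, f(p(a), a)))  →  p(f(b, p(p(a))))   [R4 at 1.2]
4. p(f(b, p(p(a))))  →  p(h(h(a)))   [R3 at 1]
5. p(h(h(a)))  →  p(h(a))   [R2 at 1]
6. p(h(a))  →  p(a)   [R2 at 1]

Reduce t₂ = h(h(h(p(h(f(f(p(a), b), b)))))):
1. h(h(h(p(h(f(f(p(a), b), b))))))  →  h(h(p(h(f(f(p(a), b), b)))))   [R2 at ε]
2. h(h(p(h(f(f(p(a), b), b)))))  →  h(p(h(f(f(p(a), b), b))))   [R2 at ε]
3. h(p(h(f(f(p(a), b), b))))  →  p(h(f(f(p(a), b), b)))   [R2 at ε]
4. p(h(f(f(p(a), b), b)))  →  p(f(f(p(a), b), b))   [R2 at 1]
5. p(f(f(p(a), b), b))  →  p(f(p(p(b)), b))   [R4 at 1.1]
6. p(f(p(p(b)), b))  →  p(h(a))   [R5 at 1]
7. p(h(a))  →  p(a)   [R2 at 1]

yes — NF(t₁) = p(a), NF(t₂) = p(a)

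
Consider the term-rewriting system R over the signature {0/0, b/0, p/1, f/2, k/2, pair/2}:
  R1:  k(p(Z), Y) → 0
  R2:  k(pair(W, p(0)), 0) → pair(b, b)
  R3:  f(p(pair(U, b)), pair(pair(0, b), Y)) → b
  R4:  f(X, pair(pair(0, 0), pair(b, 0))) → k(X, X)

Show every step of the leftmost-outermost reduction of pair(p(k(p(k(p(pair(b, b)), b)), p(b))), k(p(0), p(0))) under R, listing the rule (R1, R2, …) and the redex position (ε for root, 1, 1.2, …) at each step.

pair(p(0), 0)

1. pair(p(k(p(k(p(pair(b, b)), b)), p(b))), k(p(0), p(0)))  →  pair(p(0), k(p(0), p(0)))   [R1 at 1.1]
2. pair(p(0), k(p(0), p(0)))  →  pair(p(0), 0)   [R1 at 2]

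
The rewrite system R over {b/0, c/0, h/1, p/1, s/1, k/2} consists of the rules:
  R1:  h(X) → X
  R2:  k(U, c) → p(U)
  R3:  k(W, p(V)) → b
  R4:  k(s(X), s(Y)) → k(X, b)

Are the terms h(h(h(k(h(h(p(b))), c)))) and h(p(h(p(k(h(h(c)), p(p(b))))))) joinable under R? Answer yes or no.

Reduce t₁ = h(h(h(k(h(h(p(b))), c)))):
1. h(h(h(k(h(h(p(b))), c))))  →  h(h(k(h(h(p(b))), c)))   [R1 at ε]
2. h(h(k(h(h(p(b))), c)))  →  h(k(h(h(p(b))), c))   [R1 at ε]
3. h(k(h(h(p(b))), c))  →  k(h(h(p(b))), c)   [R1 at ε]
4. k(h(h(p(b))), c)  →  p(h(h(p(b))))   [R2 at ε]
5. p(h(h(p(b))))  →  p(h(p(b)))   [R1 at 1]
6. p(h(p(b)))  →  p(p(b))   [R1 at 1]

Reduce t₂ = h(p(h(p(k(h(h(c)), p(p(b))))))):
1. h(p(h(p(k(h(h(c)), p(p(b)))))))  →  p(h(p(k(h(h(c)), p(p(b))))))   [R1 at ε]
2. p(h(p(k(h(h(c)), p(p(b))))))  →  p(p(k(h(h(c)), p(p(b)))))   [R1 at 1]
3. p(p(k(h(h(c)), p(p(b)))))  →  p(p(b))   [R3 at 1.1]

yes — NF(t₁) = p(p(b)), NF(t₂) = p(p(b))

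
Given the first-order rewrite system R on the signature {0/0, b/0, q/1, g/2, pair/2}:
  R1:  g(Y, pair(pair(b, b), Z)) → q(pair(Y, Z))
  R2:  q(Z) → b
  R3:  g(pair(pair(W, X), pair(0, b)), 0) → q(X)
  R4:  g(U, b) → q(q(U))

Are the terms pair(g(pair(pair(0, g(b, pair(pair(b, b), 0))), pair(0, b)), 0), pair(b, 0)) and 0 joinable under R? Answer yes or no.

no — NF(t₁) = pair(b, pair(b, 0)), NF(t₂) = 0

Reduce t₁ = pair(g(pair(pair(0, g(b, pair(pair(b, b), 0))), pair(0, b)), 0), pair(b, 0)):
1. pair(g(pair(pair(0, g(b, pair(pair(b, b), 0))), pair(0, b)), 0), pair(b, 0))  →  pair(q(g(b, pair(pair(b, b), 0))), pair(b, 0))   [R3 at 1]
2. pair(q(g(b, pair(pair(b, b), 0))), pair(b, 0))  →  pair(b, pair(b, 0))   [R2 at 1]

Reduce t₂ = 0:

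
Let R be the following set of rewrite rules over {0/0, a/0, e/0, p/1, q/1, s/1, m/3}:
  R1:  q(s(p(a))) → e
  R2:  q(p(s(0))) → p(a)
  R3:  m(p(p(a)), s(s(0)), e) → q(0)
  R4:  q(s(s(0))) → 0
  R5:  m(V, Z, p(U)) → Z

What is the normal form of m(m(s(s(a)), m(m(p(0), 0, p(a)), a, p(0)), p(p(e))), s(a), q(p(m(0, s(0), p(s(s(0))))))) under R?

s(a)

1. m(m(s(s(a)), m(m(p(0), 0, p(a)), a, p(0)), p(p(e))), s(a), q(p(m(0, s(0), p(s(s(0)))))))  →  m(m(m(p(0), 0, p(a)), a, p(0)), s(a), q(p(m(0, s(0), p(s(s(0)))))))   [R5 at 1]
2. m(m(m(p(0), 0, p(a)), a, p(0)), s(a), q(p(m(0, s(0), p(s(s(0)))))))  →  m(a, s(a), q(p(m(0, s(0), p(s(s(0)))))))   [R5 at 1]
3. m(a, s(a), q(p(m(0, s(0), p(s(s(0)))))))  →  m(a, s(a), q(p(s(0))))   [R5 at 3.1.1]
4. m(a, s(a), q(p(s(0))))  →  m(a, s(a), p(a))   [R2 at 3]
5. m(a, s(a), p(a))  →  s(a)   [R5 at ε]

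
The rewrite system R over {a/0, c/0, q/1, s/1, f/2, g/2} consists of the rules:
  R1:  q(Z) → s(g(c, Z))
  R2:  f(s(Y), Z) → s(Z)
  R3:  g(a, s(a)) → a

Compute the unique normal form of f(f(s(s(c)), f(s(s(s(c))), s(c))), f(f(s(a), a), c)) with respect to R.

s(s(c))

1. f(f(s(s(c)), f(s(s(s(c))), s(c))), f(f(s(a), a), c))  →  f(s(f(s(s(s(c))), s(c))), f(f(s(a), a), c))   [R2 at 1]
2. f(s(f(s(s(s(c))), s(c))), f(f(s(a), a), c))  →  s(f(f(s(a), a), c))   [R2 at ε]
3. s(f(f(s(a), a), c))  →  s(f(s(a), c))   [R2 at 1.1]
4. s(f(s(a), c))  →  s(s(c))   [R2 at 1]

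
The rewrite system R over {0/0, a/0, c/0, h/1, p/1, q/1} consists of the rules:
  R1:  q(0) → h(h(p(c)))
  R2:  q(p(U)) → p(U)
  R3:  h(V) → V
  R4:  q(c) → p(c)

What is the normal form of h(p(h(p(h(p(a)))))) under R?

p(p(p(a)))

1. h(p(h(p(h(p(a))))))  →  p(h(p(h(p(a)))))   [R3 at ε]
2. p(h(p(h(p(a)))))  →  p(p(h(p(a))))   [R3 at 1]
3. p(p(h(p(a))))  →  p(p(p(a)))   [R3 at 1.1]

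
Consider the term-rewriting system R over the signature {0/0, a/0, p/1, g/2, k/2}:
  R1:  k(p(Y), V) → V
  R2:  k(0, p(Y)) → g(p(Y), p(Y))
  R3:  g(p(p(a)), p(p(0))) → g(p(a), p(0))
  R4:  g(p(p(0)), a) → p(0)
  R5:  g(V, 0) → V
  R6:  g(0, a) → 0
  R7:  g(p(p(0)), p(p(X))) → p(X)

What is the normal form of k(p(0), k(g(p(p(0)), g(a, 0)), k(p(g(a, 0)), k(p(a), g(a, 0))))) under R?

a

1. k(p(0), k(g(p(p(0)), g(a, 0)), k(p(g(a, 0)), k(p(a), g(a, 0)))))  →  k(g(p(p(0)), g(a, 0)), k(p(g(a, 0)), k(p(a), g(a, 0))))   [R1 at ε]
2. k(g(p(p(0)), g(a, 0)), k(p(g(a, 0)), k(p(a), g(a, 0))))  →  k(g(p(p(0)), a), k(p(g(a, 0)), k(p(a), g(a, 0))))   [R5 at 1.2]
3. k(g(p(p(0)), a), k(p(g(a, 0)), k(p(a), g(a, 0))))  →  k(p(0), k(p(g(a, 0)), k(p(a), g(a, 0))))   [R4 at 1]
4. k(p(0), k(p(g(a, 0)), k(p(a), g(a, 0))))  →  k(p(g(a, 0)), k(p(a), g(a, 0)))   [R1 at ε]
5. k(p(g(a, 0)), k(p(a), g(a, 0)))  →  k(p(a), g(a, 0))   [R1 at ε]
6. k(p(a), g(a, 0))  →  g(a, 0)   [R1 at ε]
7. g(a, 0)  →  a   [R5 at ε]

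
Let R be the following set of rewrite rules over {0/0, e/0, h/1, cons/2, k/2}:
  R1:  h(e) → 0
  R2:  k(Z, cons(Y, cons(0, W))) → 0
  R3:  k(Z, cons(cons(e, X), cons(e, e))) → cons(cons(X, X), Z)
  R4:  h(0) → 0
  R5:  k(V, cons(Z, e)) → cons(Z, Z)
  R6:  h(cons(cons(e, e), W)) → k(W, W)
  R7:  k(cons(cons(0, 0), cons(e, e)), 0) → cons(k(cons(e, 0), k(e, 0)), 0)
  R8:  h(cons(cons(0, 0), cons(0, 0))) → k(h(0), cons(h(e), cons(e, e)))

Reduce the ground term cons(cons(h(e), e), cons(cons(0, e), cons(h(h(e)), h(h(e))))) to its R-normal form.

1. cons(cons(h(e), e), cons(cons(0, e), cons(h(h(e)), h(h(e)))))  →  cons(cons(0, e), cons(cons(0, e), cons(h(h(e)), h(h(e)))))   [R1 at 1.1]
2. cons(cons(0, e), cons(cons(0, e), cons(h(h(e)), h(h(e)))))  →  cons(cons(0, e), cons(cons(0, e), cons(h(0), h(h(e)))))   [R1 at 2.2.1.1]
3. cons(cons(0, e), cons(cons(0, e), cons(h(0), h(h(e)))))  →  cons(cons(0, e), cons(cons(0, e), cons(0, h(h(e)))))   [R4 at 2.2.1]
4. cons(cons(0, e), cons(cons(0, e), cons(0, h(h(e)))))  →  cons(cons(0, e), cons(cons(0, e), cons(0, h(0))))   [R1 at 2.2.2.1]
5. cons(cons(0, e), cons(cons(0, e), cons(0, h(0))))  →  cons(cons(0, e), cons(cons(0, e), cons(0, 0)))   [R4 at 2.2.2]

cons(cons(0, e), cons(cons(0, e), cons(0, 0)))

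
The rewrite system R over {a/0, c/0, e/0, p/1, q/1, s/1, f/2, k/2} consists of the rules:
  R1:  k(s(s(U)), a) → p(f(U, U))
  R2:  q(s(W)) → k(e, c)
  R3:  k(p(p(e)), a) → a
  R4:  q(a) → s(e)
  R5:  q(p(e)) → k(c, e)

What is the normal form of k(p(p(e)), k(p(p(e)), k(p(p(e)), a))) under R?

1. k(p(p(e)), k(p(p(e)), k(p(p(e)), a)))  →  k(p(p(e)), k(p(p(e)), a))   [R3 at 2.2]
2. k(p(p(e)), k(p(p(e)), a))  →  k(p(p(e)), a)   [R3 at 2]
3. k(p(p(e)), a)  →  a   [R3 at ε]

a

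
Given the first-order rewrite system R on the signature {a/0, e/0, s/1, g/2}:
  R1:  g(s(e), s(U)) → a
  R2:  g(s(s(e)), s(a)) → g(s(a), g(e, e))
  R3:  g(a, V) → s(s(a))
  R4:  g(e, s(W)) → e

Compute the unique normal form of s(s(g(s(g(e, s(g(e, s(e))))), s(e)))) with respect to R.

s(s(a))

1. s(s(g(s(g(e, s(g(e, s(e))))), s(e))))  →  s(s(g(s(e), s(e))))   [R4 at 1.1.1.1]
2. s(s(g(s(e), s(e))))  →  s(s(a))   [R1 at 1.1]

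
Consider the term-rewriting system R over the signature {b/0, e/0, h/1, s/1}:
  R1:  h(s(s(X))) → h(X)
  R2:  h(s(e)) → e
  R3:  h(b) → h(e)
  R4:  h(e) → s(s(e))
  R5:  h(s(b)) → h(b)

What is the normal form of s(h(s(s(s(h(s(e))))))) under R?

1. s(h(s(s(s(h(s(e)))))))  →  s(h(s(h(s(e)))))   [R1 at 1]
2. s(h(s(h(s(e)))))  →  s(h(s(e)))   [R2 at 1.1.1]
3. s(h(s(e)))  →  s(e)   [R2 at 1]

s(e)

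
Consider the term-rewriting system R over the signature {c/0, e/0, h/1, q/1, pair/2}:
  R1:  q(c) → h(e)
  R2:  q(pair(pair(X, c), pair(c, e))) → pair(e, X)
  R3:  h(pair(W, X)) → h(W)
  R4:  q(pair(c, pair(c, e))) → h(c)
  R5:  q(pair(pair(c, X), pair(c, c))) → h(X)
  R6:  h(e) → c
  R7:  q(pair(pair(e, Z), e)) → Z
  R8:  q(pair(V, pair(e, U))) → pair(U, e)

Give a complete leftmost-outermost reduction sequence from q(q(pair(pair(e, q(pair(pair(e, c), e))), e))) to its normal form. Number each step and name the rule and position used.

1. q(q(pair(pair(e, q(pair(pair(e, c), e))), e)))  →  q(q(pair(pair(e, c), e)))   [R7 at 1]
2. q(q(pair(pair(e, c), e)))  →  q(c)   [R7 at 1]
3. q(c)  →  h(e)   [R1 at ε]
4. h(e)  →  c   [R6 at ε]

c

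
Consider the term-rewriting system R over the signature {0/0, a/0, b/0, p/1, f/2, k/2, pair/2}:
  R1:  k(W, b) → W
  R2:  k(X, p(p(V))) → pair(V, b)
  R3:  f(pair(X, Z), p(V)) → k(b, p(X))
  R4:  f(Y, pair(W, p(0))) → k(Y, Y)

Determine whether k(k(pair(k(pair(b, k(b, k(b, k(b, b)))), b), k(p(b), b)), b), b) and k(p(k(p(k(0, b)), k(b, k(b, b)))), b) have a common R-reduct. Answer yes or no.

Reduce t₁ = k(k(pair(k(pair(b, k(b, k(b, k(b, b)))), b), k(p(b), b)), b), b):
1. k(k(pair(k(pair(b, k(b, k(b, k(b, b)))), b), k(p(b), b)), b), b)  →  k(pair(k(pair(b, k(b, k(b, k(b, b)))), b), k(p(b), b)), b)   [R1 at ε]
2. k(pair(k(pair(b, k(b, k(b, k(b, b)))), b), k(p(b), b)), b)  →  pair(k(pair(b, k(b, k(b, k(b, b)))), b), k(p(b), b))   [R1 at ε]
3. pair(k(pair(b, k(b, k(b, k(b, b)))), b), k(p(b), b))  →  pair(pair(b, k(b, k(b, k(b, b)))), k(p(b), b))   [R1 at 1]
4. pair(pair(b, k(b, k(b, k(b, b)))), k(p(b), b))  →  pair(pair(b, k(b, k(b, b))), k(p(b), b))   [R1 at 1.2.2.2]
5. pair(pair(b, k(b, k(b, b))), k(p(b), b))  →  pair(pair(b, k(b, b)), k(p(b), b))   [R1 at 1.2.2]
6. pair(pair(b, k(b, b)), k(p(b), b))  →  pair(pair(b, b), k(p(b), b))   [R1 at 1.2]
7. pair(pair(b, b), k(p(b), b))  →  pair(pair(b, b), p(b))   [R1 at 2]

Reduce t₂ = k(p(k(p(k(0, b)), k(b, k(b, b)))), b):
1. k(p(k(p(k(0, b)), k(b, k(b, b)))), b)  →  p(k(p(k(0, b)), k(b, k(b, b))))   [R1 at ε]
2. p(k(p(k(0, b)), k(b, k(b, b))))  →  p(k(p(0), k(b, k(b, b))))   [R1 at 1.1.1]
3. p(k(p(0), k(b, k(b, b))))  →  p(k(p(0), k(b, b)))   [R1 at 1.2.2]
4. p(k(p(0), k(b, b)))  →  p(k(p(0), b))   [R1 at 1.2]
5. p(k(p(0), b))  →  p(p(0))   [R1 at 1]

no — NF(t₁) = pair(pair(b, b), p(b)), NF(t₂) = p(p(0))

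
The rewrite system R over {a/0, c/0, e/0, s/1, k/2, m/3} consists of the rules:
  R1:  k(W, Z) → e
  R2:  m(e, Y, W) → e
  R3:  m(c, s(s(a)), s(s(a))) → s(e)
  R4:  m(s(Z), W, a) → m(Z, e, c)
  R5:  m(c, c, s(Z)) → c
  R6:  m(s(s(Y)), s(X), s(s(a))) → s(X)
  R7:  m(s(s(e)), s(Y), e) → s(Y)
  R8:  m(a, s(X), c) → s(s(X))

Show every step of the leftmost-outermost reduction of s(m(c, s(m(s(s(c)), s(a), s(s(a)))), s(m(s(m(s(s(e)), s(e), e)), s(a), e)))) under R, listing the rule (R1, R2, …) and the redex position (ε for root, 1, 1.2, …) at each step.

s(s(e))

1. s(m(c, s(m(s(s(c)), s(a), s(s(a)))), s(m(s(m(s(s(e)), s(e), e)), s(a), e))))  →  s(m(c, s(s(a)), s(m(s(m(s(s(e)), s(e), e)), s(a), e))))   [R6 at 1.2.1]
2. s(m(c, s(s(a)), s(m(s(m(s(s(e)), s(e), e)), s(a), e))))  →  s(m(c, s(s(a)), s(m(s(s(e)), s(a), e))))   [R7 at 1.3.1.1.1]
3. s(m(c, s(s(a)), s(m(s(s(e)), s(a), e))))  →  s(m(c, s(s(a)), s(s(a))))   [R7 at 1.3.1]
4. s(m(c, s(s(a)), s(s(a))))  →  s(s(e))   [R3 at 1]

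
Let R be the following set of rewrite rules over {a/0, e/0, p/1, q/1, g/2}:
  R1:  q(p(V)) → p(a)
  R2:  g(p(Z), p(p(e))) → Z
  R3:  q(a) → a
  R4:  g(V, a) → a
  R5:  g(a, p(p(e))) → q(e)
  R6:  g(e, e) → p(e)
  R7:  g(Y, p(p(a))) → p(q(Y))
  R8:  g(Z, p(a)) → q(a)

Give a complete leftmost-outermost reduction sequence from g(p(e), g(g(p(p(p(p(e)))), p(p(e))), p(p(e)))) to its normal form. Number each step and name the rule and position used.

1. g(p(e), g(g(p(p(p(p(e)))), p(p(e))), p(p(e))))  →  g(p(e), g(p(p(p(e))), p(p(e))))   [R2 at 2.1]
2. g(p(e), g(p(p(p(e))), p(p(e))))  →  g(p(e), p(p(e)))   [R2 at 2]
3. g(p(e), p(p(e)))  →  e   [R2 at ε]

e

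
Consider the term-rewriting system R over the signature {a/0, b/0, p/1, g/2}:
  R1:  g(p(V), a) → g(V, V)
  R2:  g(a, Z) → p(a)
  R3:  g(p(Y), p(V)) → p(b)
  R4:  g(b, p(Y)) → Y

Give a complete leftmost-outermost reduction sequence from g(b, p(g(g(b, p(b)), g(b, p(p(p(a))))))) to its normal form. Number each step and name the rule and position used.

1. g(b, p(g(g(b, p(b)), g(b, p(p(p(a)))))))  →  g(g(b, p(b)), g(b, p(p(p(a)))))   [R4 at ε]
2. g(g(b, p(b)), g(b, p(p(p(a)))))  →  g(b, g(b, p(p(p(a)))))   [R4 at 1]
3. g(b, g(b, p(p(p(a)))))  →  g(b, p(p(a)))   [R4 at 2]
4. g(b, p(p(a)))  →  p(a)   [R4 at ε]

p(a)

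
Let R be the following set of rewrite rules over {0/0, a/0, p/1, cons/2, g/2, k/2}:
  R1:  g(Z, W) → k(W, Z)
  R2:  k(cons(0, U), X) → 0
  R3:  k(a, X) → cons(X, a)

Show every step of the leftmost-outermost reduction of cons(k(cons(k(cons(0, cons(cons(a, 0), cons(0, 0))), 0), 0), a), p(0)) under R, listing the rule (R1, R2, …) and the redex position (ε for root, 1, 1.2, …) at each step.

cons(0, p(0))

1. cons(k(cons(k(cons(0, cons(cons(a, 0), cons(0, 0))), 0), 0), a), p(0))  →  cons(k(cons(0, 0), a), p(0))   [R2 at 1.1.1]
2. cons(k(cons(0, 0), a), p(0))  →  cons(0, p(0))   [R2 at 1]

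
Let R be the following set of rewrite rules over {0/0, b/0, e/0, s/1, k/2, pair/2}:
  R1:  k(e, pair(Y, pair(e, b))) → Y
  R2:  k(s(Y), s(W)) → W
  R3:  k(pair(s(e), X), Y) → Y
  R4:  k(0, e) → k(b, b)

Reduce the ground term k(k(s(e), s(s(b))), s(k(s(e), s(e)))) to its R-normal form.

1. k(k(s(e), s(s(b))), s(k(s(e), s(e))))  →  k(s(b), s(k(s(e), s(e))))   [R2 at 1]
2. k(s(b), s(k(s(e), s(e))))  →  k(s(e), s(e))   [R2 at ε]
3. k(s(e), s(e))  →  e   [R2 at ε]

e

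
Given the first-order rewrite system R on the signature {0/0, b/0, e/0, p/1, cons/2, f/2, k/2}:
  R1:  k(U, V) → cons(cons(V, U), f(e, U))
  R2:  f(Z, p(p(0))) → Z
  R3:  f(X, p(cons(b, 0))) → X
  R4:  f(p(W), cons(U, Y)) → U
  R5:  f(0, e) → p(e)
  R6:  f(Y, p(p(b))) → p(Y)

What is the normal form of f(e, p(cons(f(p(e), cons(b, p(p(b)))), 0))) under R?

1. f(e, p(cons(f(p(e), cons(b, p(p(b)))), 0)))  →  f(e, p(cons(b, 0)))   [R4 at 2.1.1]
2. f(e, p(cons(b, 0)))  →  e   [R3 at ε]

e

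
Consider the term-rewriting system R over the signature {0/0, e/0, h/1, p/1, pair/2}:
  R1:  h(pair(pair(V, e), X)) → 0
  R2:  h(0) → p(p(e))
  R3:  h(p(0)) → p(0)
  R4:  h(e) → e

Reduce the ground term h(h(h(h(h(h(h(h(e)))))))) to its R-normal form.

1. h(h(h(h(h(h(h(h(e))))))))  →  h(h(h(h(h(h(h(e)))))))   [R4 at 1.1.1.1.1.1.1]
2. h(h(h(h(h(h(h(e)))))))  →  h(h(h(h(h(h(e))))))   [R4 at 1.1.1.1.1.1]
3. h(h(h(h(h(h(e))))))  →  h(h(h(h(h(e)))))   [R4 at 1.1.1.1.1]
4. h(h(h(h(h(e)))))  →  h(h(h(h(e))))   [R4 at 1.1.1.1]
5. h(h(h(h(e))))  →  h(h(h(e)))   [R4 at 1.1.1]
6. h(h(h(e)))  →  h(h(e))   [R4 at 1.1]
7. h(h(e))  →  h(e)   [R4 at 1]
8. h(e)  →  e   [R4 at ε]

e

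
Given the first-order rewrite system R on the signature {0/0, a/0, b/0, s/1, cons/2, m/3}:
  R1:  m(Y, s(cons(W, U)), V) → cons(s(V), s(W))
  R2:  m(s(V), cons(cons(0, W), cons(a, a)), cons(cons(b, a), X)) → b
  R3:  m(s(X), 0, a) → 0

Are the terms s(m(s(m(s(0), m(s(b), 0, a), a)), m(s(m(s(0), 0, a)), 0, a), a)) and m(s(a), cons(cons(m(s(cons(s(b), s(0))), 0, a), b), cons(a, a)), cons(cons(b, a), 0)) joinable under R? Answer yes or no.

no — NF(t₁) = s(0), NF(t₂) = b

Reduce t₁ = s(m(s(m(s(0), m(s(b), 0, a), a)), m(s(m(s(0), 0, a)), 0, a), a)):
1. s(m(s(m(s(0), m(s(b), 0, a), a)), m(s(m(s(0), 0, a)), 0, a), a))  →  s(m(s(m(s(0), 0, a)), m(s(m(s(0), 0, a)), 0, a), a))   [R3 at 1.1.1.2]
2. s(m(s(m(s(0), 0, a)), m(s(m(s(0), 0, a)), 0, a), a))  →  s(m(s(0), m(s(m(s(0), 0, a)), 0, a), a))   [R3 at 1.1.1]
3. s(m(s(0), m(s(m(s(0), 0, a)), 0, a), a))  →  s(m(s(0), 0, a))   [R3 at 1.2]
4. s(m(s(0), 0, a))  →  s(0)   [R3 at 1]

Reduce t₂ = m(s(a), cons(cons(m(s(cons(s(b), s(0))), 0, a), b), cons(a, a)), cons(cons(b, a), 0)):
1. m(s(a), cons(cons(m(s(cons(s(b), s(0))), 0, a), b), cons(a, a)), cons(cons(b, a), 0))  →  m(s(a), cons(cons(0, b), cons(a, a)), cons(cons(b, a), 0))   [R3 at 2.1.1]
2. m(s(a), cons(cons(0, b), cons(a, a)), cons(cons(b, a), 0))  →  b   [R2 at ε]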